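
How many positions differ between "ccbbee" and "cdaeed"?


Comparing "ccbbee" and "cdaeed" position by position:
  Position 0: 'c' vs 'c' => same
  Position 1: 'c' vs 'd' => DIFFER
  Position 2: 'b' vs 'a' => DIFFER
  Position 3: 'b' vs 'e' => DIFFER
  Position 4: 'e' vs 'e' => same
  Position 5: 'e' vs 'd' => DIFFER
Positions that differ: 4

4


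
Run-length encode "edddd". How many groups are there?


Input: edddd
Scanning for consecutive runs:
  Group 1: 'e' x 1 (positions 0-0)
  Group 2: 'd' x 4 (positions 1-4)
Total groups: 2

2


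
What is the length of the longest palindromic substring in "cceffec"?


Input: "cceffec"
Checking substrings for palindromes:
  [1:7] "ceffec" (len 6) => palindrome
  [2:6] "effe" (len 4) => palindrome
  [0:2] "cc" (len 2) => palindrome
  [3:5] "ff" (len 2) => palindrome
Longest palindromic substring: "ceffec" with length 6

6


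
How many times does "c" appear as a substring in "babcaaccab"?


Searching for "c" in "babcaaccab"
Scanning each position:
  Position 0: "b" => no
  Position 1: "a" => no
  Position 2: "b" => no
  Position 3: "c" => MATCH
  Position 4: "a" => no
  Position 5: "a" => no
  Position 6: "c" => MATCH
  Position 7: "c" => MATCH
  Position 8: "a" => no
  Position 9: "b" => no
Total occurrences: 3

3


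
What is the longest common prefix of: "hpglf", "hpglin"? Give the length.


Words: hpglf, hpglin
  Position 0: all 'h' => match
  Position 1: all 'p' => match
  Position 2: all 'g' => match
  Position 3: all 'l' => match
  Position 4: ('f', 'i') => mismatch, stop
LCP = "hpgl" (length 4)

4


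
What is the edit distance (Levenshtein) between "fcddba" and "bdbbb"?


Computing edit distance: "fcddba" -> "bdbbb"
DP table:
           b    d    b    b    b
      0    1    2    3    4    5
  f   1    1    2    3    4    5
  c   2    2    2    3    4    5
  d   3    3    2    3    4    5
  d   4    4    3    3    4    5
  b   5    4    4    3    3    4
  a   6    5    5    4    4    4
Edit distance = dp[6][5] = 4

4


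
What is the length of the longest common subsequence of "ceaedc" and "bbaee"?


LCS of "ceaedc" and "bbaee"
DP table:
           b    b    a    e    e
      0    0    0    0    0    0
  c   0    0    0    0    0    0
  e   0    0    0    0    1    1
  a   0    0    0    1    1    1
  e   0    0    0    1    2    2
  d   0    0    0    1    2    2
  c   0    0    0    1    2    2
LCS length = dp[6][5] = 2

2


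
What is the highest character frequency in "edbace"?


Input: edbace
Character counts:
  'a': 1
  'b': 1
  'c': 1
  'd': 1
  'e': 2
Maximum frequency: 2

2


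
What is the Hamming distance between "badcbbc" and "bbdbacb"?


Comparing "badcbbc" and "bbdbacb" position by position:
  Position 0: 'b' vs 'b' => same
  Position 1: 'a' vs 'b' => differ
  Position 2: 'd' vs 'd' => same
  Position 3: 'c' vs 'b' => differ
  Position 4: 'b' vs 'a' => differ
  Position 5: 'b' vs 'c' => differ
  Position 6: 'c' vs 'b' => differ
Total differences (Hamming distance): 5

5


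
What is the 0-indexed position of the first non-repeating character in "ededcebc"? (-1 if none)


Input: ededcebc
Character frequencies:
  'b': 1
  'c': 2
  'd': 2
  'e': 3
Scanning left to right for freq == 1:
  Position 0 ('e'): freq=3, skip
  Position 1 ('d'): freq=2, skip
  Position 2 ('e'): freq=3, skip
  Position 3 ('d'): freq=2, skip
  Position 4 ('c'): freq=2, skip
  Position 5 ('e'): freq=3, skip
  Position 6 ('b'): unique! => answer = 6

6


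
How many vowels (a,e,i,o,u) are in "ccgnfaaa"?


Input: ccgnfaaa
Checking each character:
  'c' at position 0: consonant
  'c' at position 1: consonant
  'g' at position 2: consonant
  'n' at position 3: consonant
  'f' at position 4: consonant
  'a' at position 5: vowel (running total: 1)
  'a' at position 6: vowel (running total: 2)
  'a' at position 7: vowel (running total: 3)
Total vowels: 3

3


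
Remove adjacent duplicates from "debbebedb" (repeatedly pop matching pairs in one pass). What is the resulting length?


Input: debbebedb
Stack-based adjacent duplicate removal:
  Read 'd': push. Stack: d
  Read 'e': push. Stack: de
  Read 'b': push. Stack: deb
  Read 'b': matches stack top 'b' => pop. Stack: de
  Read 'e': matches stack top 'e' => pop. Stack: d
  Read 'b': push. Stack: db
  Read 'e': push. Stack: dbe
  Read 'd': push. Stack: dbed
  Read 'b': push. Stack: dbedb
Final stack: "dbedb" (length 5)

5


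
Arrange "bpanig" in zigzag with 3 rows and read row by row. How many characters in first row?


Zigzag "bpanig" into 3 rows:
Placing characters:
  'b' => row 0
  'p' => row 1
  'a' => row 2
  'n' => row 1
  'i' => row 0
  'g' => row 1
Rows:
  Row 0: "bi"
  Row 1: "png"
  Row 2: "a"
First row length: 2

2


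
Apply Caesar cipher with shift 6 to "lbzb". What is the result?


Caesar cipher: shift "lbzb" by 6
  'l' (pos 11) + 6 = pos 17 = 'r'
  'b' (pos 1) + 6 = pos 7 = 'h'
  'z' (pos 25) + 6 = pos 5 = 'f'
  'b' (pos 1) + 6 = pos 7 = 'h'
Result: rhfh

rhfh


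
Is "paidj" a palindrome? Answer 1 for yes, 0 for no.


Input: paidj
Reversed: jdiap
  Compare pos 0 ('p') with pos 4 ('j'): MISMATCH
  Compare pos 1 ('a') with pos 3 ('d'): MISMATCH
Result: not a palindrome

0


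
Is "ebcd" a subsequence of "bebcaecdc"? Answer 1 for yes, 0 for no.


Check if "ebcd" is a subsequence of "bebcaecdc"
Greedy scan:
  Position 0 ('b'): no match needed
  Position 1 ('e'): matches sub[0] = 'e'
  Position 2 ('b'): matches sub[1] = 'b'
  Position 3 ('c'): matches sub[2] = 'c'
  Position 4 ('a'): no match needed
  Position 5 ('e'): no match needed
  Position 6 ('c'): no match needed
  Position 7 ('d'): matches sub[3] = 'd'
  Position 8 ('c'): no match needed
All 4 characters matched => is a subsequence

1


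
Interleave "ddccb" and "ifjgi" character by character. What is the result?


Interleaving "ddccb" and "ifjgi":
  Position 0: 'd' from first, 'i' from second => "di"
  Position 1: 'd' from first, 'f' from second => "df"
  Position 2: 'c' from first, 'j' from second => "cj"
  Position 3: 'c' from first, 'g' from second => "cg"
  Position 4: 'b' from first, 'i' from second => "bi"
Result: didfcjcgbi

didfcjcgbi


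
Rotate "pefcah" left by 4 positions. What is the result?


Input: "pefcah", rotate left by 4
First 4 characters: "pefc"
Remaining characters: "ah"
Concatenate remaining + first: "ah" + "pefc" = "ahpefc"

ahpefc


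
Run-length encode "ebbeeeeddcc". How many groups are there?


Input: ebbeeeeddcc
Scanning for consecutive runs:
  Group 1: 'e' x 1 (positions 0-0)
  Group 2: 'b' x 2 (positions 1-2)
  Group 3: 'e' x 4 (positions 3-6)
  Group 4: 'd' x 2 (positions 7-8)
  Group 5: 'c' x 2 (positions 9-10)
Total groups: 5

5


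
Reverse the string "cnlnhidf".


Input: cnlnhidf
Reading characters right to left:
  Position 7: 'f'
  Position 6: 'd'
  Position 5: 'i'
  Position 4: 'h'
  Position 3: 'n'
  Position 2: 'l'
  Position 1: 'n'
  Position 0: 'c'
Reversed: fdihnlnc

fdihnlnc


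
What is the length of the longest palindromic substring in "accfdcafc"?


Input: "accfdcafc"
Checking substrings for palindromes:
  [1:3] "cc" (len 2) => palindrome
Longest palindromic substring: "cc" with length 2

2


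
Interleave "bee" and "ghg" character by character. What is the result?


Interleaving "bee" and "ghg":
  Position 0: 'b' from first, 'g' from second => "bg"
  Position 1: 'e' from first, 'h' from second => "eh"
  Position 2: 'e' from first, 'g' from second => "eg"
Result: bgeheg

bgeheg


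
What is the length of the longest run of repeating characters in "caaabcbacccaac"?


Input: "caaabcbacccaac"
Scanning for longest run:
  Position 1 ('a'): new char, reset run to 1
  Position 2 ('a'): continues run of 'a', length=2
  Position 3 ('a'): continues run of 'a', length=3
  Position 4 ('b'): new char, reset run to 1
  Position 5 ('c'): new char, reset run to 1
  Position 6 ('b'): new char, reset run to 1
  Position 7 ('a'): new char, reset run to 1
  Position 8 ('c'): new char, reset run to 1
  Position 9 ('c'): continues run of 'c', length=2
  Position 10 ('c'): continues run of 'c', length=3
  Position 11 ('a'): new char, reset run to 1
  Position 12 ('a'): continues run of 'a', length=2
  Position 13 ('c'): new char, reset run to 1
Longest run: 'a' with length 3

3


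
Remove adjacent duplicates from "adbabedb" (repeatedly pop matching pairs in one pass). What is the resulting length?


Input: adbabedb
Stack-based adjacent duplicate removal:
  Read 'a': push. Stack: a
  Read 'd': push. Stack: ad
  Read 'b': push. Stack: adb
  Read 'a': push. Stack: adba
  Read 'b': push. Stack: adbab
  Read 'e': push. Stack: adbabe
  Read 'd': push. Stack: adbabed
  Read 'b': push. Stack: adbabedb
Final stack: "adbabedb" (length 8)

8


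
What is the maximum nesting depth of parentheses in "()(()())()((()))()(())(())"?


Input: "()(()())()((()))()(())(())"
Tracking depth:
  Position 0 '(': depth becomes 1
  Position 1 ')': depth becomes 0
  Position 2 '(': depth becomes 1
  Position 3 '(': depth becomes 2
  Position 4 ')': depth becomes 1
  Position 5 '(': depth becomes 2
  Position 6 ')': depth becomes 1
  Position 7 ')': depth becomes 0
  Position 8 '(': depth becomes 1
  Position 9 ')': depth becomes 0
  Position 10 '(': depth becomes 1
  Position 11 '(': depth becomes 2
  Position 12 '(': depth becomes 3
  Position 13 ')': depth becomes 2
  Position 14 ')': depth becomes 1
  Position 15 ')': depth becomes 0
  Position 16 '(': depth becomes 1
  Position 17 ')': depth becomes 0
  Position 18 '(': depth becomes 1
  Position 19 '(': depth becomes 2
  Position 20 ')': depth becomes 1
  Position 21 ')': depth becomes 0
  Position 22 '(': depth becomes 1
  Position 23 '(': depth becomes 2
  Position 24 ')': depth becomes 1
  Position 25 ')': depth becomes 0
Maximum depth reached: 3

3


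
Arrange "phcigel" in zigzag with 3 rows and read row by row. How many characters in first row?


Zigzag "phcigel" into 3 rows:
Placing characters:
  'p' => row 0
  'h' => row 1
  'c' => row 2
  'i' => row 1
  'g' => row 0
  'e' => row 1
  'l' => row 2
Rows:
  Row 0: "pg"
  Row 1: "hie"
  Row 2: "cl"
First row length: 2

2


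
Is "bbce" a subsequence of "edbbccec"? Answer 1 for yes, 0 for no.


Check if "bbce" is a subsequence of "edbbccec"
Greedy scan:
  Position 0 ('e'): no match needed
  Position 1 ('d'): no match needed
  Position 2 ('b'): matches sub[0] = 'b'
  Position 3 ('b'): matches sub[1] = 'b'
  Position 4 ('c'): matches sub[2] = 'c'
  Position 5 ('c'): no match needed
  Position 6 ('e'): matches sub[3] = 'e'
  Position 7 ('c'): no match needed
All 4 characters matched => is a subsequence

1


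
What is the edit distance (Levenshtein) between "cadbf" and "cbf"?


Computing edit distance: "cadbf" -> "cbf"
DP table:
           c    b    f
      0    1    2    3
  c   1    0    1    2
  a   2    1    1    2
  d   3    2    2    2
  b   4    3    2    3
  f   5    4    3    2
Edit distance = dp[5][3] = 2

2


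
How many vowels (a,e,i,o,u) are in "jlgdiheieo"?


Input: jlgdiheieo
Checking each character:
  'j' at position 0: consonant
  'l' at position 1: consonant
  'g' at position 2: consonant
  'd' at position 3: consonant
  'i' at position 4: vowel (running total: 1)
  'h' at position 5: consonant
  'e' at position 6: vowel (running total: 2)
  'i' at position 7: vowel (running total: 3)
  'e' at position 8: vowel (running total: 4)
  'o' at position 9: vowel (running total: 5)
Total vowels: 5

5


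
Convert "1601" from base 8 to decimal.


Input: "1601" in base 8
Positional expansion:
  Digit '1' (value 1) x 8^3 = 512
  Digit '6' (value 6) x 8^2 = 384
  Digit '0' (value 0) x 8^1 = 0
  Digit '1' (value 1) x 8^0 = 1
Sum = 897

897


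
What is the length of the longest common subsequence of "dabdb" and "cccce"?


LCS of "dabdb" and "cccce"
DP table:
           c    c    c    c    e
      0    0    0    0    0    0
  d   0    0    0    0    0    0
  a   0    0    0    0    0    0
  b   0    0    0    0    0    0
  d   0    0    0    0    0    0
  b   0    0    0    0    0    0
LCS length = dp[5][5] = 0

0


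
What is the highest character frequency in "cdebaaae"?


Input: cdebaaae
Character counts:
  'a': 3
  'b': 1
  'c': 1
  'd': 1
  'e': 2
Maximum frequency: 3

3


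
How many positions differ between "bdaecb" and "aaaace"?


Comparing "bdaecb" and "aaaace" position by position:
  Position 0: 'b' vs 'a' => DIFFER
  Position 1: 'd' vs 'a' => DIFFER
  Position 2: 'a' vs 'a' => same
  Position 3: 'e' vs 'a' => DIFFER
  Position 4: 'c' vs 'c' => same
  Position 5: 'b' vs 'e' => DIFFER
Positions that differ: 4

4


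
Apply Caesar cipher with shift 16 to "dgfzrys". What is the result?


Caesar cipher: shift "dgfzrys" by 16
  'd' (pos 3) + 16 = pos 19 = 't'
  'g' (pos 6) + 16 = pos 22 = 'w'
  'f' (pos 5) + 16 = pos 21 = 'v'
  'z' (pos 25) + 16 = pos 15 = 'p'
  'r' (pos 17) + 16 = pos 7 = 'h'
  'y' (pos 24) + 16 = pos 14 = 'o'
  's' (pos 18) + 16 = pos 8 = 'i'
Result: twvphoi

twvphoi


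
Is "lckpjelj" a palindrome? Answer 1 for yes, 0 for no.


Input: lckpjelj
Reversed: jlejpkcl
  Compare pos 0 ('l') with pos 7 ('j'): MISMATCH
  Compare pos 1 ('c') with pos 6 ('l'): MISMATCH
  Compare pos 2 ('k') with pos 5 ('e'): MISMATCH
  Compare pos 3 ('p') with pos 4 ('j'): MISMATCH
Result: not a palindrome

0


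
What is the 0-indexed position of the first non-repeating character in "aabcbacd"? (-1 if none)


Input: aabcbacd
Character frequencies:
  'a': 3
  'b': 2
  'c': 2
  'd': 1
Scanning left to right for freq == 1:
  Position 0 ('a'): freq=3, skip
  Position 1 ('a'): freq=3, skip
  Position 2 ('b'): freq=2, skip
  Position 3 ('c'): freq=2, skip
  Position 4 ('b'): freq=2, skip
  Position 5 ('a'): freq=3, skip
  Position 6 ('c'): freq=2, skip
  Position 7 ('d'): unique! => answer = 7

7


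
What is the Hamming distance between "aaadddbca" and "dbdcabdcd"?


Comparing "aaadddbca" and "dbdcabdcd" position by position:
  Position 0: 'a' vs 'd' => differ
  Position 1: 'a' vs 'b' => differ
  Position 2: 'a' vs 'd' => differ
  Position 3: 'd' vs 'c' => differ
  Position 4: 'd' vs 'a' => differ
  Position 5: 'd' vs 'b' => differ
  Position 6: 'b' vs 'd' => differ
  Position 7: 'c' vs 'c' => same
  Position 8: 'a' vs 'd' => differ
Total differences (Hamming distance): 8

8


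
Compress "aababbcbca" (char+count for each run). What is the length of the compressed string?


Input: aababbcbca
Runs:
  'a' x 2 => "a2"
  'b' x 1 => "b1"
  'a' x 1 => "a1"
  'b' x 2 => "b2"
  'c' x 1 => "c1"
  'b' x 1 => "b1"
  'c' x 1 => "c1"
  'a' x 1 => "a1"
Compressed: "a2b1a1b2c1b1c1a1"
Compressed length: 16

16


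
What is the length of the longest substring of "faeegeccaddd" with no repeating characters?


Input: "faeegeccaddd"
Sliding window (track last position of each char):
  Position 0 ('f'): window [0,0] length 1 -- new best
  Position 1 ('a'): window [0,1] length 2 -- new best
  Position 2 ('e'): window [0,2] length 3 -- new best
  Position 3 ('e'): repeat (last at 2), move window start to 3
  Position 3 ('e'): window [3,3] length 1
  Position 4 ('g'): window [3,4] length 2
  Position 5 ('e'): repeat (last at 3), move window start to 4
  Position 5 ('e'): window [4,5] length 2
  Position 6 ('c'): window [4,6] length 3
  Position 7 ('c'): repeat (last at 6), move window start to 7
  Position 7 ('c'): window [7,7] length 1
  Position 8 ('a'): window [7,8] length 2
  Position 9 ('d'): window [7,9] length 3
  Position 10 ('d'): repeat (last at 9), move window start to 10
  Position 10 ('d'): window [10,10] length 1
  Position 11 ('d'): repeat (last at 10), move window start to 11
  Position 11 ('d'): window [11,11] length 1
Longest substring with no repeats: "fae" with length 3

3


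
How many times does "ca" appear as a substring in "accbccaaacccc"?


Searching for "ca" in "accbccaaacccc"
Scanning each position:
  Position 0: "ac" => no
  Position 1: "cc" => no
  Position 2: "cb" => no
  Position 3: "bc" => no
  Position 4: "cc" => no
  Position 5: "ca" => MATCH
  Position 6: "aa" => no
  Position 7: "aa" => no
  Position 8: "ac" => no
  Position 9: "cc" => no
  Position 10: "cc" => no
  Position 11: "cc" => no
Total occurrences: 1

1


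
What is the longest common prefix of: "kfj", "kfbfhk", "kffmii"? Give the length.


Words: kfj, kfbfhk, kffmii
  Position 0: all 'k' => match
  Position 1: all 'f' => match
  Position 2: ('j', 'b', 'f') => mismatch, stop
LCP = "kf" (length 2)

2


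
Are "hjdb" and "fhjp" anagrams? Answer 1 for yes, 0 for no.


Strings: "hjdb", "fhjp"
Sorted first:  bdhj
Sorted second: fhjp
Differ at position 0: 'b' vs 'f' => not anagrams

0


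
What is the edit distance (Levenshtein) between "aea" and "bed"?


Computing edit distance: "aea" -> "bed"
DP table:
           b    e    d
      0    1    2    3
  a   1    1    2    3
  e   2    2    1    2
  a   3    3    2    2
Edit distance = dp[3][3] = 2

2


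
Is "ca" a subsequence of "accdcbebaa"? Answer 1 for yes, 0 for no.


Check if "ca" is a subsequence of "accdcbebaa"
Greedy scan:
  Position 0 ('a'): no match needed
  Position 1 ('c'): matches sub[0] = 'c'
  Position 2 ('c'): no match needed
  Position 3 ('d'): no match needed
  Position 4 ('c'): no match needed
  Position 5 ('b'): no match needed
  Position 6 ('e'): no match needed
  Position 7 ('b'): no match needed
  Position 8 ('a'): matches sub[1] = 'a'
  Position 9 ('a'): no match needed
All 2 characters matched => is a subsequence

1


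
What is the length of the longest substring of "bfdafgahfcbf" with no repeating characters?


Input: "bfdafgahfcbf"
Sliding window (track last position of each char):
  Position 0 ('b'): window [0,0] length 1 -- new best
  Position 1 ('f'): window [0,1] length 2 -- new best
  Position 2 ('d'): window [0,2] length 3 -- new best
  Position 3 ('a'): window [0,3] length 4 -- new best
  Position 4 ('f'): repeat (last at 1), move window start to 2
  Position 4 ('f'): window [2,4] length 3
  Position 5 ('g'): window [2,5] length 4
  Position 6 ('a'): repeat (last at 3), move window start to 4
  Position 6 ('a'): window [4,6] length 3
  Position 7 ('h'): window [4,7] length 4
  Position 8 ('f'): repeat (last at 4), move window start to 5
  Position 8 ('f'): window [5,8] length 4
  Position 9 ('c'): window [5,9] length 5 -- new best
  Position 10 ('b'): window [5,10] length 6 -- new best
  Position 11 ('f'): repeat (last at 8), move window start to 9
  Position 11 ('f'): window [9,11] length 3
Longest substring with no repeats: "gahfcb" with length 6

6


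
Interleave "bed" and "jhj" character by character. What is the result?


Interleaving "bed" and "jhj":
  Position 0: 'b' from first, 'j' from second => "bj"
  Position 1: 'e' from first, 'h' from second => "eh"
  Position 2: 'd' from first, 'j' from second => "dj"
Result: bjehdj

bjehdj


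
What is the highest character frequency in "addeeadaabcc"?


Input: addeeadaabcc
Character counts:
  'a': 4
  'b': 1
  'c': 2
  'd': 3
  'e': 2
Maximum frequency: 4

4


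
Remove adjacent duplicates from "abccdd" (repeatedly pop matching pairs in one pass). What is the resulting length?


Input: abccdd
Stack-based adjacent duplicate removal:
  Read 'a': push. Stack: a
  Read 'b': push. Stack: ab
  Read 'c': push. Stack: abc
  Read 'c': matches stack top 'c' => pop. Stack: ab
  Read 'd': push. Stack: abd
  Read 'd': matches stack top 'd' => pop. Stack: ab
Final stack: "ab" (length 2)

2


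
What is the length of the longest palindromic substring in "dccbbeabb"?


Input: "dccbbeabb"
Checking substrings for palindromes:
  [1:3] "cc" (len 2) => palindrome
  [3:5] "bb" (len 2) => palindrome
  [7:9] "bb" (len 2) => palindrome
Longest palindromic substring: "cc" with length 2

2


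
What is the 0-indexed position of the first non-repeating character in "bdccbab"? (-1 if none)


Input: bdccbab
Character frequencies:
  'a': 1
  'b': 3
  'c': 2
  'd': 1
Scanning left to right for freq == 1:
  Position 0 ('b'): freq=3, skip
  Position 1 ('d'): unique! => answer = 1

1


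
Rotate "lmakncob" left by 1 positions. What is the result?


Input: "lmakncob", rotate left by 1
First 1 characters: "l"
Remaining characters: "makncob"
Concatenate remaining + first: "makncob" + "l" = "makncobl"

makncobl


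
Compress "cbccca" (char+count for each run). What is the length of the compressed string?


Input: cbccca
Runs:
  'c' x 1 => "c1"
  'b' x 1 => "b1"
  'c' x 3 => "c3"
  'a' x 1 => "a1"
Compressed: "c1b1c3a1"
Compressed length: 8

8


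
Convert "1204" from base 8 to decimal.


Input: "1204" in base 8
Positional expansion:
  Digit '1' (value 1) x 8^3 = 512
  Digit '2' (value 2) x 8^2 = 128
  Digit '0' (value 0) x 8^1 = 0
  Digit '4' (value 4) x 8^0 = 4
Sum = 644

644


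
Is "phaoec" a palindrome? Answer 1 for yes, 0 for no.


Input: phaoec
Reversed: ceoahp
  Compare pos 0 ('p') with pos 5 ('c'): MISMATCH
  Compare pos 1 ('h') with pos 4 ('e'): MISMATCH
  Compare pos 2 ('a') with pos 3 ('o'): MISMATCH
Result: not a palindrome

0


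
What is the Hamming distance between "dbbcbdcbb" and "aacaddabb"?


Comparing "dbbcbdcbb" and "aacaddabb" position by position:
  Position 0: 'd' vs 'a' => differ
  Position 1: 'b' vs 'a' => differ
  Position 2: 'b' vs 'c' => differ
  Position 3: 'c' vs 'a' => differ
  Position 4: 'b' vs 'd' => differ
  Position 5: 'd' vs 'd' => same
  Position 6: 'c' vs 'a' => differ
  Position 7: 'b' vs 'b' => same
  Position 8: 'b' vs 'b' => same
Total differences (Hamming distance): 6

6


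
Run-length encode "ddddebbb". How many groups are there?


Input: ddddebbb
Scanning for consecutive runs:
  Group 1: 'd' x 4 (positions 0-3)
  Group 2: 'e' x 1 (positions 4-4)
  Group 3: 'b' x 3 (positions 5-7)
Total groups: 3

3


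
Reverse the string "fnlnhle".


Input: fnlnhle
Reading characters right to left:
  Position 6: 'e'
  Position 5: 'l'
  Position 4: 'h'
  Position 3: 'n'
  Position 2: 'l'
  Position 1: 'n'
  Position 0: 'f'
Reversed: elhnlnf

elhnlnf


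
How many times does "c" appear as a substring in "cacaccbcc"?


Searching for "c" in "cacaccbcc"
Scanning each position:
  Position 0: "c" => MATCH
  Position 1: "a" => no
  Position 2: "c" => MATCH
  Position 3: "a" => no
  Position 4: "c" => MATCH
  Position 5: "c" => MATCH
  Position 6: "b" => no
  Position 7: "c" => MATCH
  Position 8: "c" => MATCH
Total occurrences: 6

6


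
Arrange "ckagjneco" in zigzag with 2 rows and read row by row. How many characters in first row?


Zigzag "ckagjneco" into 2 rows:
Placing characters:
  'c' => row 0
  'k' => row 1
  'a' => row 0
  'g' => row 1
  'j' => row 0
  'n' => row 1
  'e' => row 0
  'c' => row 1
  'o' => row 0
Rows:
  Row 0: "cajeo"
  Row 1: "kgnc"
First row length: 5

5


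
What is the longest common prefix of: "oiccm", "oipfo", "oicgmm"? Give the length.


Words: oiccm, oipfo, oicgmm
  Position 0: all 'o' => match
  Position 1: all 'i' => match
  Position 2: ('c', 'p', 'c') => mismatch, stop
LCP = "oi" (length 2)

2


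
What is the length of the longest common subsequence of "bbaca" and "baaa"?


LCS of "bbaca" and "baaa"
DP table:
           b    a    a    a
      0    0    0    0    0
  b   0    1    1    1    1
  b   0    1    1    1    1
  a   0    1    2    2    2
  c   0    1    2    2    2
  a   0    1    2    3    3
LCS length = dp[5][4] = 3

3


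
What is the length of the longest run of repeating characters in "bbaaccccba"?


Input: "bbaaccccba"
Scanning for longest run:
  Position 1 ('b'): continues run of 'b', length=2
  Position 2 ('a'): new char, reset run to 1
  Position 3 ('a'): continues run of 'a', length=2
  Position 4 ('c'): new char, reset run to 1
  Position 5 ('c'): continues run of 'c', length=2
  Position 6 ('c'): continues run of 'c', length=3
  Position 7 ('c'): continues run of 'c', length=4
  Position 8 ('b'): new char, reset run to 1
  Position 9 ('a'): new char, reset run to 1
Longest run: 'c' with length 4

4


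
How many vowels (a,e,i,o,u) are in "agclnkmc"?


Input: agclnkmc
Checking each character:
  'a' at position 0: vowel (running total: 1)
  'g' at position 1: consonant
  'c' at position 2: consonant
  'l' at position 3: consonant
  'n' at position 4: consonant
  'k' at position 5: consonant
  'm' at position 6: consonant
  'c' at position 7: consonant
Total vowels: 1

1


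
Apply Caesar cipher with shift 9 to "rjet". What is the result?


Caesar cipher: shift "rjet" by 9
  'r' (pos 17) + 9 = pos 0 = 'a'
  'j' (pos 9) + 9 = pos 18 = 's'
  'e' (pos 4) + 9 = pos 13 = 'n'
  't' (pos 19) + 9 = pos 2 = 'c'
Result: asnc

asnc


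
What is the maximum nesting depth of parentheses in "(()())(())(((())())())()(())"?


Input: "(()())(())(((())())())()(())"
Tracking depth:
  Position 0 '(': depth becomes 1
  Position 1 '(': depth becomes 2
  Position 2 ')': depth becomes 1
  Position 3 '(': depth becomes 2
  Position 4 ')': depth becomes 1
  Position 5 ')': depth becomes 0
  Position 6 '(': depth becomes 1
  Position 7 '(': depth becomes 2
  Position 8 ')': depth becomes 1
  Position 9 ')': depth becomes 0
  Position 10 '(': depth becomes 1
  Position 11 '(': depth becomes 2
  Position 12 '(': depth becomes 3
  Position 13 '(': depth becomes 4
  Position 14 ')': depth becomes 3
  Position 15 ')': depth becomes 2
  Position 16 '(': depth becomes 3
  Position 17 ')': depth becomes 2
  Position 18 ')': depth becomes 1
  Position 19 '(': depth becomes 2
  Position 20 ')': depth becomes 1
  Position 21 ')': depth becomes 0
  Position 22 '(': depth becomes 1
  Position 23 ')': depth becomes 0
  Position 24 '(': depth becomes 1
  Position 25 '(': depth becomes 2
  Position 26 ')': depth becomes 1
  Position 27 ')': depth becomes 0
Maximum depth reached: 4

4


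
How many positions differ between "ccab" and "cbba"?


Comparing "ccab" and "cbba" position by position:
  Position 0: 'c' vs 'c' => same
  Position 1: 'c' vs 'b' => DIFFER
  Position 2: 'a' vs 'b' => DIFFER
  Position 3: 'b' vs 'a' => DIFFER
Positions that differ: 3

3


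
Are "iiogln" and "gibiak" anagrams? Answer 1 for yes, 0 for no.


Strings: "iiogln", "gibiak"
Sorted first:  giilno
Sorted second: abgiik
Differ at position 0: 'g' vs 'a' => not anagrams

0


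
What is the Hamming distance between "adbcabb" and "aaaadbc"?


Comparing "adbcabb" and "aaaadbc" position by position:
  Position 0: 'a' vs 'a' => same
  Position 1: 'd' vs 'a' => differ
  Position 2: 'b' vs 'a' => differ
  Position 3: 'c' vs 'a' => differ
  Position 4: 'a' vs 'd' => differ
  Position 5: 'b' vs 'b' => same
  Position 6: 'b' vs 'c' => differ
Total differences (Hamming distance): 5

5


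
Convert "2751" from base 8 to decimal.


Input: "2751" in base 8
Positional expansion:
  Digit '2' (value 2) x 8^3 = 1024
  Digit '7' (value 7) x 8^2 = 448
  Digit '5' (value 5) x 8^1 = 40
  Digit '1' (value 1) x 8^0 = 1
Sum = 1513

1513


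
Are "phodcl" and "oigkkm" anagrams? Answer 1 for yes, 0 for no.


Strings: "phodcl", "oigkkm"
Sorted first:  cdhlop
Sorted second: gikkmo
Differ at position 0: 'c' vs 'g' => not anagrams

0


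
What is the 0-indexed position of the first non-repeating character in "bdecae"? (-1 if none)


Input: bdecae
Character frequencies:
  'a': 1
  'b': 1
  'c': 1
  'd': 1
  'e': 2
Scanning left to right for freq == 1:
  Position 0 ('b'): unique! => answer = 0

0


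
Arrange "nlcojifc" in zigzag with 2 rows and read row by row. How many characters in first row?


Zigzag "nlcojifc" into 2 rows:
Placing characters:
  'n' => row 0
  'l' => row 1
  'c' => row 0
  'o' => row 1
  'j' => row 0
  'i' => row 1
  'f' => row 0
  'c' => row 1
Rows:
  Row 0: "ncjf"
  Row 1: "loic"
First row length: 4

4


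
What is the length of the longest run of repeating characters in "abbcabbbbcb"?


Input: "abbcabbbbcb"
Scanning for longest run:
  Position 1 ('b'): new char, reset run to 1
  Position 2 ('b'): continues run of 'b', length=2
  Position 3 ('c'): new char, reset run to 1
  Position 4 ('a'): new char, reset run to 1
  Position 5 ('b'): new char, reset run to 1
  Position 6 ('b'): continues run of 'b', length=2
  Position 7 ('b'): continues run of 'b', length=3
  Position 8 ('b'): continues run of 'b', length=4
  Position 9 ('c'): new char, reset run to 1
  Position 10 ('b'): new char, reset run to 1
Longest run: 'b' with length 4

4


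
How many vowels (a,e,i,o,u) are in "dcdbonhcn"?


Input: dcdbonhcn
Checking each character:
  'd' at position 0: consonant
  'c' at position 1: consonant
  'd' at position 2: consonant
  'b' at position 3: consonant
  'o' at position 4: vowel (running total: 1)
  'n' at position 5: consonant
  'h' at position 6: consonant
  'c' at position 7: consonant
  'n' at position 8: consonant
Total vowels: 1

1


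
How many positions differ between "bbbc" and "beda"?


Comparing "bbbc" and "beda" position by position:
  Position 0: 'b' vs 'b' => same
  Position 1: 'b' vs 'e' => DIFFER
  Position 2: 'b' vs 'd' => DIFFER
  Position 3: 'c' vs 'a' => DIFFER
Positions that differ: 3

3


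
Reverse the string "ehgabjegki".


Input: ehgabjegki
Reading characters right to left:
  Position 9: 'i'
  Position 8: 'k'
  Position 7: 'g'
  Position 6: 'e'
  Position 5: 'j'
  Position 4: 'b'
  Position 3: 'a'
  Position 2: 'g'
  Position 1: 'h'
  Position 0: 'e'
Reversed: ikgejbaghe

ikgejbaghe


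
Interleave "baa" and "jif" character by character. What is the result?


Interleaving "baa" and "jif":
  Position 0: 'b' from first, 'j' from second => "bj"
  Position 1: 'a' from first, 'i' from second => "ai"
  Position 2: 'a' from first, 'f' from second => "af"
Result: bjaiaf

bjaiaf


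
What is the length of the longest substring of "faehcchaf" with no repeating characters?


Input: "faehcchaf"
Sliding window (track last position of each char):
  Position 0 ('f'): window [0,0] length 1 -- new best
  Position 1 ('a'): window [0,1] length 2 -- new best
  Position 2 ('e'): window [0,2] length 3 -- new best
  Position 3 ('h'): window [0,3] length 4 -- new best
  Position 4 ('c'): window [0,4] length 5 -- new best
  Position 5 ('c'): repeat (last at 4), move window start to 5
  Position 5 ('c'): window [5,5] length 1
  Position 6 ('h'): window [5,6] length 2
  Position 7 ('a'): window [5,7] length 3
  Position 8 ('f'): window [5,8] length 4
Longest substring with no repeats: "faehc" with length 5

5


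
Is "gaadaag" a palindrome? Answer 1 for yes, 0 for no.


Input: gaadaag
Reversed: gaadaag
  Compare pos 0 ('g') with pos 6 ('g'): match
  Compare pos 1 ('a') with pos 5 ('a'): match
  Compare pos 2 ('a') with pos 4 ('a'): match
Result: palindrome

1


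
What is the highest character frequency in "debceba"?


Input: debceba
Character counts:
  'a': 1
  'b': 2
  'c': 1
  'd': 1
  'e': 2
Maximum frequency: 2

2


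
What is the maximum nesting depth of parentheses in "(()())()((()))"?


Input: "(()())()((()))"
Tracking depth:
  Position 0 '(': depth becomes 1
  Position 1 '(': depth becomes 2
  Position 2 ')': depth becomes 1
  Position 3 '(': depth becomes 2
  Position 4 ')': depth becomes 1
  Position 5 ')': depth becomes 0
  Position 6 '(': depth becomes 1
  Position 7 ')': depth becomes 0
  Position 8 '(': depth becomes 1
  Position 9 '(': depth becomes 2
  Position 10 '(': depth becomes 3
  Position 11 ')': depth becomes 2
  Position 12 ')': depth becomes 1
  Position 13 ')': depth becomes 0
Maximum depth reached: 3

3


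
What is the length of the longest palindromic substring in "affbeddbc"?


Input: "affbeddbc"
Checking substrings for palindromes:
  [1:3] "ff" (len 2) => palindrome
  [5:7] "dd" (len 2) => palindrome
Longest palindromic substring: "ff" with length 2

2


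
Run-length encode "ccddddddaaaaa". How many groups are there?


Input: ccddddddaaaaa
Scanning for consecutive runs:
  Group 1: 'c' x 2 (positions 0-1)
  Group 2: 'd' x 6 (positions 2-7)
  Group 3: 'a' x 5 (positions 8-12)
Total groups: 3

3


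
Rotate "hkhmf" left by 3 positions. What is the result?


Input: "hkhmf", rotate left by 3
First 3 characters: "hkh"
Remaining characters: "mf"
Concatenate remaining + first: "mf" + "hkh" = "mfhkh"

mfhkh


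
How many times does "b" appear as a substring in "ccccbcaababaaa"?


Searching for "b" in "ccccbcaababaaa"
Scanning each position:
  Position 0: "c" => no
  Position 1: "c" => no
  Position 2: "c" => no
  Position 3: "c" => no
  Position 4: "b" => MATCH
  Position 5: "c" => no
  Position 6: "a" => no
  Position 7: "a" => no
  Position 8: "b" => MATCH
  Position 9: "a" => no
  Position 10: "b" => MATCH
  Position 11: "a" => no
  Position 12: "a" => no
  Position 13: "a" => no
Total occurrences: 3

3


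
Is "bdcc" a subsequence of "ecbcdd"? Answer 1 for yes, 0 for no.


Check if "bdcc" is a subsequence of "ecbcdd"
Greedy scan:
  Position 0 ('e'): no match needed
  Position 1 ('c'): no match needed
  Position 2 ('b'): matches sub[0] = 'b'
  Position 3 ('c'): no match needed
  Position 4 ('d'): matches sub[1] = 'd'
  Position 5 ('d'): no match needed
Only matched 2/4 characters => not a subsequence

0


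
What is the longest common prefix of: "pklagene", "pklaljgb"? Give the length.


Words: pklagene, pklaljgb
  Position 0: all 'p' => match
  Position 1: all 'k' => match
  Position 2: all 'l' => match
  Position 3: all 'a' => match
  Position 4: ('g', 'l') => mismatch, stop
LCP = "pkla" (length 4)

4


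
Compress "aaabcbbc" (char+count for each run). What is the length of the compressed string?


Input: aaabcbbc
Runs:
  'a' x 3 => "a3"
  'b' x 1 => "b1"
  'c' x 1 => "c1"
  'b' x 2 => "b2"
  'c' x 1 => "c1"
Compressed: "a3b1c1b2c1"
Compressed length: 10

10


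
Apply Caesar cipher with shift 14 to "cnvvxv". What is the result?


Caesar cipher: shift "cnvvxv" by 14
  'c' (pos 2) + 14 = pos 16 = 'q'
  'n' (pos 13) + 14 = pos 1 = 'b'
  'v' (pos 21) + 14 = pos 9 = 'j'
  'v' (pos 21) + 14 = pos 9 = 'j'
  'x' (pos 23) + 14 = pos 11 = 'l'
  'v' (pos 21) + 14 = pos 9 = 'j'
Result: qbjjlj

qbjjlj


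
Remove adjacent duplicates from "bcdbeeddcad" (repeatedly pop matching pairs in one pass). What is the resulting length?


Input: bcdbeeddcad
Stack-based adjacent duplicate removal:
  Read 'b': push. Stack: b
  Read 'c': push. Stack: bc
  Read 'd': push. Stack: bcd
  Read 'b': push. Stack: bcdb
  Read 'e': push. Stack: bcdbe
  Read 'e': matches stack top 'e' => pop. Stack: bcdb
  Read 'd': push. Stack: bcdbd
  Read 'd': matches stack top 'd' => pop. Stack: bcdb
  Read 'c': push. Stack: bcdbc
  Read 'a': push. Stack: bcdbca
  Read 'd': push. Stack: bcdbcad
Final stack: "bcdbcad" (length 7)

7


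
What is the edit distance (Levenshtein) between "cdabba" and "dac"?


Computing edit distance: "cdabba" -> "dac"
DP table:
           d    a    c
      0    1    2    3
  c   1    1    2    2
  d   2    1    2    3
  a   3    2    1    2
  b   4    3    2    2
  b   5    4    3    3
  a   6    5    4    4
Edit distance = dp[6][3] = 4

4


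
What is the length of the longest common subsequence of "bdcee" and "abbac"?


LCS of "bdcee" and "abbac"
DP table:
           a    b    b    a    c
      0    0    0    0    0    0
  b   0    0    1    1    1    1
  d   0    0    1    1    1    1
  c   0    0    1    1    1    2
  e   0    0    1    1    1    2
  e   0    0    1    1    1    2
LCS length = dp[5][5] = 2

2


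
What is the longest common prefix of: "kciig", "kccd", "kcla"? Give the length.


Words: kciig, kccd, kcla
  Position 0: all 'k' => match
  Position 1: all 'c' => match
  Position 2: ('i', 'c', 'l') => mismatch, stop
LCP = "kc" (length 2)

2


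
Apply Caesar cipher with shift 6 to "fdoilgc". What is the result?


Caesar cipher: shift "fdoilgc" by 6
  'f' (pos 5) + 6 = pos 11 = 'l'
  'd' (pos 3) + 6 = pos 9 = 'j'
  'o' (pos 14) + 6 = pos 20 = 'u'
  'i' (pos 8) + 6 = pos 14 = 'o'
  'l' (pos 11) + 6 = pos 17 = 'r'
  'g' (pos 6) + 6 = pos 12 = 'm'
  'c' (pos 2) + 6 = pos 8 = 'i'
Result: ljuormi

ljuormi


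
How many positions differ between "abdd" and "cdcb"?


Comparing "abdd" and "cdcb" position by position:
  Position 0: 'a' vs 'c' => DIFFER
  Position 1: 'b' vs 'd' => DIFFER
  Position 2: 'd' vs 'c' => DIFFER
  Position 3: 'd' vs 'b' => DIFFER
Positions that differ: 4

4


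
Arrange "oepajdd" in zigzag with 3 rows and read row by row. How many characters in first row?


Zigzag "oepajdd" into 3 rows:
Placing characters:
  'o' => row 0
  'e' => row 1
  'p' => row 2
  'a' => row 1
  'j' => row 0
  'd' => row 1
  'd' => row 2
Rows:
  Row 0: "oj"
  Row 1: "ead"
  Row 2: "pd"
First row length: 2

2


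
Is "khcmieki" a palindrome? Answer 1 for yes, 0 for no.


Input: khcmieki
Reversed: ikeimchk
  Compare pos 0 ('k') with pos 7 ('i'): MISMATCH
  Compare pos 1 ('h') with pos 6 ('k'): MISMATCH
  Compare pos 2 ('c') with pos 5 ('e'): MISMATCH
  Compare pos 3 ('m') with pos 4 ('i'): MISMATCH
Result: not a palindrome

0


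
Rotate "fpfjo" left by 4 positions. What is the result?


Input: "fpfjo", rotate left by 4
First 4 characters: "fpfj"
Remaining characters: "o"
Concatenate remaining + first: "o" + "fpfj" = "ofpfj"

ofpfj


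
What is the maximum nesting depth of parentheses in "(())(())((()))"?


Input: "(())(())((()))"
Tracking depth:
  Position 0 '(': depth becomes 1
  Position 1 '(': depth becomes 2
  Position 2 ')': depth becomes 1
  Position 3 ')': depth becomes 0
  Position 4 '(': depth becomes 1
  Position 5 '(': depth becomes 2
  Position 6 ')': depth becomes 1
  Position 7 ')': depth becomes 0
  Position 8 '(': depth becomes 1
  Position 9 '(': depth becomes 2
  Position 10 '(': depth becomes 3
  Position 11 ')': depth becomes 2
  Position 12 ')': depth becomes 1
  Position 13 ')': depth becomes 0
Maximum depth reached: 3

3


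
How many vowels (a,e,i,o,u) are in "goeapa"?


Input: goeapa
Checking each character:
  'g' at position 0: consonant
  'o' at position 1: vowel (running total: 1)
  'e' at position 2: vowel (running total: 2)
  'a' at position 3: vowel (running total: 3)
  'p' at position 4: consonant
  'a' at position 5: vowel (running total: 4)
Total vowels: 4

4


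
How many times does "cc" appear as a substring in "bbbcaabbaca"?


Searching for "cc" in "bbbcaabbaca"
Scanning each position:
  Position 0: "bb" => no
  Position 1: "bb" => no
  Position 2: "bc" => no
  Position 3: "ca" => no
  Position 4: "aa" => no
  Position 5: "ab" => no
  Position 6: "bb" => no
  Position 7: "ba" => no
  Position 8: "ac" => no
  Position 9: "ca" => no
Total occurrences: 0

0


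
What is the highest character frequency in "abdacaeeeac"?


Input: abdacaeeeac
Character counts:
  'a': 4
  'b': 1
  'c': 2
  'd': 1
  'e': 3
Maximum frequency: 4

4


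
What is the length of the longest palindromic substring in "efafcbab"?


Input: "efafcbab"
Checking substrings for palindromes:
  [1:4] "faf" (len 3) => palindrome
  [5:8] "bab" (len 3) => palindrome
Longest palindromic substring: "faf" with length 3

3


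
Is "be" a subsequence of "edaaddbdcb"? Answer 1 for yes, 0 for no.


Check if "be" is a subsequence of "edaaddbdcb"
Greedy scan:
  Position 0 ('e'): no match needed
  Position 1 ('d'): no match needed
  Position 2 ('a'): no match needed
  Position 3 ('a'): no match needed
  Position 4 ('d'): no match needed
  Position 5 ('d'): no match needed
  Position 6 ('b'): matches sub[0] = 'b'
  Position 7 ('d'): no match needed
  Position 8 ('c'): no match needed
  Position 9 ('b'): no match needed
Only matched 1/2 characters => not a subsequence

0


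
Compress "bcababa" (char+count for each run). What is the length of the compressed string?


Input: bcababa
Runs:
  'b' x 1 => "b1"
  'c' x 1 => "c1"
  'a' x 1 => "a1"
  'b' x 1 => "b1"
  'a' x 1 => "a1"
  'b' x 1 => "b1"
  'a' x 1 => "a1"
Compressed: "b1c1a1b1a1b1a1"
Compressed length: 14

14


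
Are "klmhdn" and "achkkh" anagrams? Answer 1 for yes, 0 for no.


Strings: "klmhdn", "achkkh"
Sorted first:  dhklmn
Sorted second: achhkk
Differ at position 0: 'd' vs 'a' => not anagrams

0
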